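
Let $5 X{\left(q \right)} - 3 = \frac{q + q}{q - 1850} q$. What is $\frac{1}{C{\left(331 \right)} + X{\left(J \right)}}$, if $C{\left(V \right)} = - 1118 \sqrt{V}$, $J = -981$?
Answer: $\frac{27124221495}{82891903052756659} - \frac{224006979950 \sqrt{331}}{82891903052756659} \approx -4.8839 \cdot 10^{-5}$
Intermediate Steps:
$X{\left(q \right)} = \frac{3}{5} + \frac{2 q^{2}}{5 \left(-1850 + q\right)}$ ($X{\left(q \right)} = \frac{3}{5} + \frac{\frac{q + q}{q - 1850} q}{5} = \frac{3}{5} + \frac{\frac{2 q}{-1850 + q} q}{5} = \frac{3}{5} + \frac{2 q^{2} \frac{1}{-1850 + q}}{5} = \frac{3}{5} + \frac{2 q^{2}}{5 \left(-1850 + q\right)}$)
$\frac{1}{C{\left(331 \right)} + X{\left(J \right)}} = \frac{1}{- 1118 \sqrt{331} + \frac{-5550 + 2 \left(-981\right)^{2} + 3 \left(-981\right)}{5 \left(-1850 - 981\right)}} = \frac{1}{- 1118 \sqrt{331} + \frac{-5550 + 2 \cdot 962361 - 2943}{5 \left(-2831\right)}} = \frac{1}{- 1118 \sqrt{331} + \frac{1}{5} \left(- \frac{1}{2831}\right) \left(-5550 + 1924722 - 2943\right)} = \frac{1}{- 1118 \sqrt{331} + \frac{1}{5} \left(- \frac{1}{2831}\right) 1916229} = \frac{1}{- 1118 \sqrt{331} - \frac{1916229}{14155}} = \frac{1}{- \frac{1916229}{14155} - 1118 \sqrt{331}}$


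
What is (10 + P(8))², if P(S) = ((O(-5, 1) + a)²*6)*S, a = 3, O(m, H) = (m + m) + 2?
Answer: 1464100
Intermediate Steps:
O(m, H) = 2 + 2*m (O(m, H) = 2*m + 2 = 2 + 2*m)
P(S) = 150*S (P(S) = (((2 + 2*(-5)) + 3)²*6)*S = (((2 - 10) + 3)²*6)*S = ((-8 + 3)²*6)*S = ((-5)²*6)*S = (25*6)*S = 150*S)
(10 + P(8))² = (10 + 150*8)² = (10 + 1200)² = 1210² = 1464100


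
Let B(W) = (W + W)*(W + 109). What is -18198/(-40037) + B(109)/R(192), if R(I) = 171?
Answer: 1905830246/6846327 ≈ 278.37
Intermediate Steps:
B(W) = 2*W*(109 + W) (B(W) = (2*W)*(109 + W) = 2*W*(109 + W))
-18198/(-40037) + B(109)/R(192) = -18198/(-40037) + (2*109*(109 + 109))/171 = -18198*(-1/40037) + (2*109*218)*(1/171) = 18198/40037 + 47524*(1/171) = 18198/40037 + 47524/171 = 1905830246/6846327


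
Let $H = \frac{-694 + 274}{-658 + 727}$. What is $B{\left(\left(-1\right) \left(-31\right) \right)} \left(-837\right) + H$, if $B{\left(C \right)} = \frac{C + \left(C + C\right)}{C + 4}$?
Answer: $- \frac{1795243}{805} \approx -2230.1$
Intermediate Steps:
$H = - \frac{140}{23}$ ($H = - \frac{420}{69} = \left(-420\right) \frac{1}{69} = - \frac{140}{23} \approx -6.087$)
$B{\left(C \right)} = \frac{3 C}{4 + C}$ ($B{\left(C \right)} = \frac{C + 2 C}{4 + C} = \frac{3 C}{4 + C}$)
$B{\left(\left(-1\right) \left(-31\right) \right)} \left(-837\right) + H = \frac{3 \left(\left(-1\right) \left(-31\right)\right)}{4 - -31} \left(-837\right) - \frac{140}{23} = 3 \cdot 31 \frac{1}{4 + 31} \left(-837\right) - \frac{140}{23} = 3 \cdot 31 \cdot \frac{1}{35} \left(-837\right) - \frac{140}{23} = \frac{93}{35} \left(-837\right) - \frac{140}{23} = - \frac{77841}{35} - \frac{140}{23} = - \frac{1795243}{805}$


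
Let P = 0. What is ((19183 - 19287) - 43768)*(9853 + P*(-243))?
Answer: -432270816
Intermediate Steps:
((19183 - 19287) - 43768)*(9853 + P*(-243)) = ((19183 - 19287) - 43768)*(9853 + 0*(-243)) = (-104 - 43768)*(9853 + 0) = -43872*9853 = -432270816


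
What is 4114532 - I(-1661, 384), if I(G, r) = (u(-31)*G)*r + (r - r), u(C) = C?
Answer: -15658012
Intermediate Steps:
I(G, r) = -31*G*r (I(G, r) = (-31*G)*r + (r - r) = -31*G*r + 0 = -31*G*r)
4114532 - I(-1661, 384) = 4114532 - (-31)*(-1661)*384 = 4114532 - 1*19772544 = 4114532 - 19772544 = -15658012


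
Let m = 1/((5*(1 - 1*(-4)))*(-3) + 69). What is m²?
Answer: 1/36 ≈ 0.027778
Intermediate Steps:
m = -⅙ (m = 1/((5*(1 + 4))*(-3) + 69) = 1/((5*5)*(-3) + 69) = 1/(25*(-3) + 69) = 1/(-75 + 69) = 1/(-6) = -⅙ ≈ -0.16667)
m² = (-⅙)² = 1/36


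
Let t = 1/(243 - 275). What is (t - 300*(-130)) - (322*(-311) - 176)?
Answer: 4458175/32 ≈ 1.3932e+5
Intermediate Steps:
t = -1/32 (t = 1/(-32) = -1/32 ≈ -0.031250)
(t - 300*(-130)) - (322*(-311) - 176) = (-1/32 - 300*(-130)) - (322*(-311) - 176) = (-1/32 + 39000) - (-100142 - 176) = 1247999/32 - 1*(-100318) = 1247999/32 + 100318 = 4458175/32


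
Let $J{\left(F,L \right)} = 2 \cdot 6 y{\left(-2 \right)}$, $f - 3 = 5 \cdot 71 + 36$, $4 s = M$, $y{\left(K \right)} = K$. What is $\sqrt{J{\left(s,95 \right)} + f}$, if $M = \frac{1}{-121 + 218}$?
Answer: $\sqrt{370} \approx 19.235$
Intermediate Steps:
$M = \frac{1}{97} \approx 0.010309$
$s = \frac{1}{388}$ ($s = \frac{1}{4} \cdot \frac{1}{97} = \frac{1}{388} \approx 0.0025773$)
$f = 394$ ($f = 3 + \left(5 \cdot 71 + 36\right) = 3 + \left(355 + 36\right) = 3 + 391 = 394$)
$J{\left(F,L \right)} = -24$ ($J{\left(F,L \right)} = 2 \cdot 6 \left(-2\right) = 12 \left(-2\right) = -24$)
$\sqrt{J{\left(s,95 \right)} + f} = \sqrt{-24 + 394} = \sqrt{370}$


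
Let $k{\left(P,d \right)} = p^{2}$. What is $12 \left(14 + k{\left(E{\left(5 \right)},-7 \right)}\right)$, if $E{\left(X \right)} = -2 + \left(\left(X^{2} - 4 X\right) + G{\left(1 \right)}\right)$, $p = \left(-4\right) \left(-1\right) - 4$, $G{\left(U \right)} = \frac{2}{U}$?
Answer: $168$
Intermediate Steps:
$p = 0$ ($p = 4 - 4 = 0$)
$E{\left(X \right)} = X^{2} - 4 X$ ($E{\left(X \right)} = -2 + \left(\left(X^{2} - 4 X\right) + \frac{2}{1}\right) = -2 + \left(\left(X^{2} - 4 X\right) + 2 \cdot 1\right) = -2 + \left(\left(X^{2} - 4 X\right) + 2\right) = -2 + \left(2 + X^{2} - 4 X\right) = X^{2} - 4 X$)
$k{\left(P,d \right)} = 0$ ($k{\left(P,d \right)} = 0^{2} = 0$)
$12 \left(14 + k{\left(E{\left(5 \right)},-7 \right)}\right) = 12 \left(14 + 0\right) = 12 \cdot 14 = 168$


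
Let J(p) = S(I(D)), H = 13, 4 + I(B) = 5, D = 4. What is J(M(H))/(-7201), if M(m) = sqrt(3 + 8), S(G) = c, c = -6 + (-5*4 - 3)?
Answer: 29/7201 ≈ 0.0040272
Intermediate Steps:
I(B) = 1 (I(B) = -4 + 5 = 1)
c = -29 (c = -6 + (-20 - 3) = -6 - 23 = -29)
S(G) = -29
M(m) = sqrt(11)
J(p) = -29
J(M(H))/(-7201) = -29/(-7201) = -29*(-1/7201) = 29/7201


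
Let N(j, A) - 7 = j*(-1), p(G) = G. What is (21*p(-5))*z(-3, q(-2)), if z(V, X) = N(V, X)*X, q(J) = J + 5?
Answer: -3150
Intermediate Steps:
q(J) = 5 + J
N(j, A) = 7 - j (N(j, A) = 7 + j*(-1) = 7 - j)
z(V, X) = X*(7 - V) (z(V, X) = (7 - V)*X = X*(7 - V))
(21*p(-5))*z(-3, q(-2)) = (21*(-5))*((5 - 2)*(7 - 1*(-3))) = -315*(7 + 3) = -315*10 = -105*30 = -3150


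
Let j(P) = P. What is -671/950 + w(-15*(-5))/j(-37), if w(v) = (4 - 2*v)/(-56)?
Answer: -382253/492100 ≈ -0.77678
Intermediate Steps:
w(v) = -1/14 + v/28 (w(v) = (4 - 2*v)*(-1/56) = -1/14 + v/28)
-671/950 + w(-15*(-5))/j(-37) = -671/950 + (-1/14 + (-15*(-5))/28)/(-37) = -671*1/950 + (-1/14 + (1/28)*75)*(-1/37) = -671/950 + (-1/14 + 75/28)*(-1/37) = -671/950 + (73/28)*(-1/37) = -671/950 - 73/1036 = -382253/492100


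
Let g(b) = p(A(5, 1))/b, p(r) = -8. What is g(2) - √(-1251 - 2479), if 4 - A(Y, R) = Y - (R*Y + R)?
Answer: -4 - I*√3730 ≈ -4.0 - 61.074*I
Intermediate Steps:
A(Y, R) = 4 + R - Y + R*Y (A(Y, R) = 4 - (Y - (R*Y + R)) = 4 - (Y - (R + R*Y)) = 4 - (Y + (-R - R*Y)) = 4 - (Y - R - R*Y) = 4 + (R - Y + R*Y) = 4 + R - Y + R*Y)
g(b) = -8/b
g(2) - √(-1251 - 2479) = -8/2 - √(-1251 - 2479) = -8*½ - √(-3730) = -4 - I*√3730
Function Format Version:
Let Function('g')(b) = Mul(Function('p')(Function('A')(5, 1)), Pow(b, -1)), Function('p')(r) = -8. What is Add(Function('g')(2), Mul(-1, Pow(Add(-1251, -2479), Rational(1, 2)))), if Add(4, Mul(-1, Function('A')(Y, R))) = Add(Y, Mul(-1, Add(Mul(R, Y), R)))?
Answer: Add(-4, Mul(-1, I, Pow(3730, Rational(1, 2)))) ≈ Add(-4.0000, Mul(-61.074, I))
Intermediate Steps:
Function('A')(Y, R) = Add(4, R, Mul(-1, Y), Mul(R, Y)) (Function('A')(Y, R) = Add(4, Mul(-1, Add(Y, Mul(-1, Add(Mul(R, Y), R))))) = Add(4, Mul(-1, Add(Y, Mul(-1, Add(R, Mul(R, Y)))))) = Add(4, Mul(-1, Add(Y, Add(Mul(-1, R), Mul(-1, R, Y))))) = Add(4, Mul(-1, Add(Y, Mul(-1, R), Mul(-1, R, Y)))) = Add(4, Add(R, Mul(-1, Y), Mul(R, Y))) = Add(4, R, Mul(-1, Y), Mul(R, Y)))
Function('g')(b) = Mul(-8, Pow(b, -1))
Add(Function('g')(2), Mul(-1, Pow(Add(-1251, -2479), Rational(1, 2)))) = Add(Mul(-8, Pow(2, -1)), Mul(-1, Pow(Add(-1251, -2479), Rational(1, 2)))) = Add(Mul(-8, Rational(1, 2)), Mul(-1, Pow(-3730, Rational(1, 2)))) = Add(-4, Mul(-1, Mul(I, Pow(3730, Rational(1, 2))))) = Add(-4, Mul(-1, I, Pow(3730, Rational(1, 2))))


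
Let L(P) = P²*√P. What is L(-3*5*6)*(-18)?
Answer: -437400*I*√10 ≈ -1.3832e+6*I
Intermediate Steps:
L(P) = P^(5/2)
L(-3*5*6)*(-18) = (-3*5*6)^(5/2)*(-18) = (-15*6)^(5/2)*(-18) = (-90)^(5/2)*(-18) = (24300*I*√10)*(-18) = -437400*I*√10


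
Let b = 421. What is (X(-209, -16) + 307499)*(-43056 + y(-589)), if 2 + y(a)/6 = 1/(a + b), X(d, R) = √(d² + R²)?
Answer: -370814581595/28 - 1205905*√43937/28 ≈ -1.3252e+10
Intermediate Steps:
X(d, R) = √(R² + d²)
y(a) = -12 + 6/(421 + a) (y(a) = -12 + 6/(a + 421) = -12 + 6/(421 + a))
(X(-209, -16) + 307499)*(-43056 + y(-589)) = (√((-16)² + (-209)²) + 307499)*(-43056 + 6*(-841 - 2*(-589))/(421 - 589)) = (√(256 + 43681) + 307499)*(-43056 + 6*(-841 + 1178)/(-168)) = (√43937 + 307499)*(-43056 + 6*(-1/168)*337) = (307499 + √43937)*(-43056 - 337/28) = (307499 + √43937)*(-1205905/28) = -370814581595/28 - 1205905*√43937/28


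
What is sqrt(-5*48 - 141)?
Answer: I*sqrt(381) ≈ 19.519*I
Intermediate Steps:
sqrt(-5*48 - 141) = sqrt(-240 - 141) = sqrt(-381) = I*sqrt(381)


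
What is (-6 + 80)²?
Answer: 5476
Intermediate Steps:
(-6 + 80)² = 74² = 5476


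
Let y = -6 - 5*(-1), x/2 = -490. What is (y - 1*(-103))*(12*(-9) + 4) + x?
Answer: -11588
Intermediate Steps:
x = -980 (x = 2*(-490) = -980)
y = -1 (y = -6 + 5 = -1)
(y - 1*(-103))*(12*(-9) + 4) + x = (-1 - 1*(-103))*(12*(-9) + 4) - 980 = (-1 + 103)*(-108 + 4) - 980 = 102*(-104) - 980 = -10608 - 980 = -11588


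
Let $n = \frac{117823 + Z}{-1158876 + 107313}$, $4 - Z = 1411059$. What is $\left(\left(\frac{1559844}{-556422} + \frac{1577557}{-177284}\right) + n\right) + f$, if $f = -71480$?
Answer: $- \frac{30145478997952990679}{421671282253644} \approx -71491.0$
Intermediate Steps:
$Z = -1411055$ ($Z = 4 - 1411059 = -1411055$)
$n = \frac{1293232}{1051563}$ ($n = \frac{117823 - 1411055}{-1158876 + 107313} = - \frac{1293232}{-1051563} = \left(-1293232\right) \left(- \frac{1}{1051563}\right) = \frac{1293232}{1051563} \approx 1.2298$)
$\left(\left(\frac{1559844}{-556422} + \frac{1577557}{-177284}\right) + n\right) + f = \left(\left(\frac{1559844}{-556422} + \frac{1577557}{-177284}\right) + \frac{1293232}{1051563}\right) - 71480 = \left(\left(1559844 \left(- \frac{1}{556422}\right) + 1577557 \left(- \frac{1}{177284}\right)\right) + \frac{1293232}{1051563}\right) - 71480 = \left(\left(- \frac{259974}{92737} - \frac{38477}{4324}\right) + \frac{1293232}{1051563}\right) - 71480 = \left(- \frac{4692369125}{400994788} + \frac{1293232}{1051563}\right) - 71480 = - \frac{4415742462517559}{421671282253644} - 71480 = - \frac{30145478997952990679}{421671282253644}$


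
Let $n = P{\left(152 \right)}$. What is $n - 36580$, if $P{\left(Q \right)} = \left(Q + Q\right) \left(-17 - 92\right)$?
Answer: $-69716$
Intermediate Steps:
$P{\left(Q \right)} = - 218 Q$ ($P{\left(Q \right)} = 2 Q \left(-109\right) = - 218 Q$)
$n = -33136$ ($n = \left(-218\right) 152 = -33136$)
$n - 36580 = -33136 - 36580 = -69716$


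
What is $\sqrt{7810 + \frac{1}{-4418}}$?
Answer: $\frac{\sqrt{69009158}}{94} \approx 88.374$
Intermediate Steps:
$\sqrt{7810 + \frac{1}{-4418}} = \sqrt{7810 - \frac{1}{4418}} = \sqrt{\frac{34504579}{4418}} = \frac{\sqrt{69009158}}{94}$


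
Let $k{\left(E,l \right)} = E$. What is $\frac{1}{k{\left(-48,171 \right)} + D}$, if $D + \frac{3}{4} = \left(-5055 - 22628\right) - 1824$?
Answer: $- \frac{4}{118223} \approx -3.3834 \cdot 10^{-5}$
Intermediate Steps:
$D = - \frac{118031}{4}$ ($D = - \frac{3}{4} - 29507 = - \frac{118031}{4} \approx -29508.0$)
$\frac{1}{k{\left(-48,171 \right)} + D} = \frac{1}{-48 - \frac{118031}{4}} = \frac{1}{- \frac{118223}{4}} = - \frac{4}{118223}$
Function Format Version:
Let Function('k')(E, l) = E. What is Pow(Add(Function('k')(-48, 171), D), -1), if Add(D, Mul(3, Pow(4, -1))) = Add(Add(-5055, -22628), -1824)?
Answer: Rational(-4, 118223) ≈ -3.3834e-5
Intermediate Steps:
D = Rational(-118031, 4) (D = Add(Rational(-3, 4), Add(Add(-5055, -22628), -1824)) = Add(Rational(-3, 4), Add(-27683, -1824)) = Add(Rational(-3, 4), -29507) = Rational(-118031, 4) ≈ -29508.)
Pow(Add(Function('k')(-48, 171), D), -1) = Pow(Add(-48, Rational(-118031, 4)), -1) = Pow(Rational(-118223, 4), -1) = Rational(-4, 118223)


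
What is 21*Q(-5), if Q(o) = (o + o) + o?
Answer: -315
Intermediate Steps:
Q(o) = 3*o (Q(o) = 2*o + o = 3*o)
21*Q(-5) = 21*(3*(-5)) = 21*(-15) = -315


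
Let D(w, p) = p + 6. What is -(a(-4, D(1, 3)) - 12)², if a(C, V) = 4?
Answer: -64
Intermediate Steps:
D(w, p) = 6 + p
-(a(-4, D(1, 3)) - 12)² = -(4 - 12)² = -1*(-8)² = -1*64 = -64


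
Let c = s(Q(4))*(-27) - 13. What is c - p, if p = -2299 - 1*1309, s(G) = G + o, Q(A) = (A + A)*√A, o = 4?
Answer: 3055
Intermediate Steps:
Q(A) = 2*A^(3/2) (Q(A) = (2*A)*√A = 2*A^(3/2))
s(G) = 4 + G (s(G) = G + 4 = 4 + G)
c = -553 (c = (4 + 2*4^(3/2))*(-27) - 13 = (4 + 2*8)*(-27) - 13 = (4 + 16)*(-27) - 13 = 20*(-27) - 13 = -540 - 13 = -553)
p = -3608 (p = -2299 - 1309 = -3608)
c - p = -553 - 1*(-3608) = -553 + 3608 = 3055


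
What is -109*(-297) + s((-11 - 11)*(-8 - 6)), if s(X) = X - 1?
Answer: 32680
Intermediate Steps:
s(X) = -1 + X
-109*(-297) + s((-11 - 11)*(-8 - 6)) = -109*(-297) + (-1 + (-11 - 11)*(-8 - 6)) = 32373 + (-1 - 22*(-14)) = 32373 + (-1 + 308) = 32373 + 307 = 32680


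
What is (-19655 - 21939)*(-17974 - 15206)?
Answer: 1380088920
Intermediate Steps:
(-19655 - 21939)*(-17974 - 15206) = -41594*(-33180) = 1380088920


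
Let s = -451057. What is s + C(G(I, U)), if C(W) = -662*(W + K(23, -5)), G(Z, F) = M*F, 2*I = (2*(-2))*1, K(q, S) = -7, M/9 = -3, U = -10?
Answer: -625163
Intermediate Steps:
M = -27 (M = 9*(-3) = -27)
I = -2 (I = ((2*(-2))*1)/2 = (-4*1)/2 = (1/2)*(-4) = -2)
G(Z, F) = -27*F
C(W) = 4634 - 662*W (C(W) = -662*(W - 7) = -662*(-7 + W) = 4634 - 662*W)
s + C(G(I, U)) = -451057 + (4634 - (-17874)*(-10)) = -451057 + (4634 - 662*270) = -451057 + (4634 - 178740) = -451057 - 174106 = -625163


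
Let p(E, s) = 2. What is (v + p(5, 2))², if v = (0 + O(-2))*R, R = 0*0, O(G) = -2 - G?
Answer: 4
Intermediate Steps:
R = 0
v = 0 (v = (0 + (-2 - 1*(-2)))*0 = (0 + (-2 + 2))*0 = (0 + 0)*0 = 0*0 = 0)
(v + p(5, 2))² = (0 + 2)² = 2² = 4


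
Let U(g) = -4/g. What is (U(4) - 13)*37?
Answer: -518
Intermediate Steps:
(U(4) - 13)*37 = (-4/4 - 13)*37 = (-4*1/4 - 13)*37 = (-1 - 13)*37 = -14*37 = -518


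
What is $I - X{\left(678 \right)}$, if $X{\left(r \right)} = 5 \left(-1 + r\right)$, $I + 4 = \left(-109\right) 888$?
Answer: $-100181$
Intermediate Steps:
$I = -96796$ ($I = -4 - 96792 = -96796$)
$X{\left(r \right)} = -5 + 5 r$
$I - X{\left(678 \right)} = -96796 - \left(-5 + 5 \cdot 678\right) = -96796 - \left(-5 + 3390\right) = -96796 - 3385 = -100181$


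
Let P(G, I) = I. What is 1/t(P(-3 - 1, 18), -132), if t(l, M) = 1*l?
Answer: 1/18 ≈ 0.055556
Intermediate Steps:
t(l, M) = l
1/t(P(-3 - 1, 18), -132) = 1/18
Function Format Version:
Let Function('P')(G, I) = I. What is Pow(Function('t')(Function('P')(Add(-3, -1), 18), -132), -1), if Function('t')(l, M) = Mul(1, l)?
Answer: Rational(1, 18) ≈ 0.055556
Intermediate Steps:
Function('t')(l, M) = l
Pow(Function('t')(Function('P')(Add(-3, -1), 18), -132), -1) = Pow(18, -1) = Rational(1, 18)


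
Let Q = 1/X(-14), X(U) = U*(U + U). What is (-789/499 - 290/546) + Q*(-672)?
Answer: -521284/136227 ≈ -3.8266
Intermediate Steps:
X(U) = 2*U**2 (X(U) = U*(2*U) = 2*U**2)
Q = 1/392 (Q = 1/(2*(-14)**2) = 1/(2*196) = 1/392 ≈ 0.0025510)
(-789/499 - 290/546) + Q*(-672) = (-789/499 - 290/546) + (1/392)*(-672) = (-789*1/499 - 290*1/546) - 12/7 = (-789/499 - 145/273) - 12/7 = -287752/136227 - 12/7 = -521284/136227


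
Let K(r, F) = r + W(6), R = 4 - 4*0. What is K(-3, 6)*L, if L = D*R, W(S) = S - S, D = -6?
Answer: 72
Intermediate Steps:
R = 4 (R = 4 + 0 = 4)
W(S) = 0
K(r, F) = r (K(r, F) = r + 0 = r)
L = -24 (L = -6*4 = -24)
K(-3, 6)*L = -3*(-24) = 72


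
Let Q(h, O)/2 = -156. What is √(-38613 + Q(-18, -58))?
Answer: 15*I*√173 ≈ 197.29*I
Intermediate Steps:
Q(h, O) = -312 (Q(h, O) = 2*(-156) = -312)
√(-38613 + Q(-18, -58)) = √(-38613 - 312) = √(-38925) = 15*I*√173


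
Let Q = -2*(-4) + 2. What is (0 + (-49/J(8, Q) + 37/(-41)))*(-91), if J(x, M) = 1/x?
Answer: 1465919/41 ≈ 35754.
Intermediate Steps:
Q = 10 (Q = 8 + 2 = 10)
(0 + (-49/J(8, Q) + 37/(-41)))*(-91) = (0 + (-49/(1/8) + 37/(-41)))*(-91) = (0 + (-49/⅛ + 37*(-1/41)))*(-91) = (0 + (-49*8 - 37/41))*(-91) = (0 + (-392 - 37/41))*(-91) = (0 - 16109/41)*(-91) = -16109/41*(-91) = 1465919/41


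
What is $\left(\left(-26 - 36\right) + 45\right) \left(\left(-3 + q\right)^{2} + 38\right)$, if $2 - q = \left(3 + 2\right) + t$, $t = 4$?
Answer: $-2346$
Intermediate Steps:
$q = -7$ ($q = 2 - \left(\left(3 + 2\right) + 4\right) = 2 - \left(5 + 4\right) = 2 - 9 = -7$)
$\left(\left(-26 - 36\right) + 45\right) \left(\left(-3 + q\right)^{2} + 38\right) = \left(\left(-26 - 36\right) + 45\right) \left(\left(-3 - 7\right)^{2} + 38\right) = \left(-62 + 45\right) \left(\left(-10\right)^{2} + 38\right) = - 17 \left(100 + 38\right) = \left(-17\right) 138 = -2346$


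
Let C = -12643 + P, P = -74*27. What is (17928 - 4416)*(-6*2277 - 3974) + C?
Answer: -238312273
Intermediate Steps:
P = -1998
C = -14641 (C = -12643 - 1998 = -14641)
(17928 - 4416)*(-6*2277 - 3974) + C = (17928 - 4416)*(-6*2277 - 3974) - 14641 = 13512*(-13662 - 3974) - 14641 = 13512*(-17636) - 14641 = -238297632 - 14641 = -238312273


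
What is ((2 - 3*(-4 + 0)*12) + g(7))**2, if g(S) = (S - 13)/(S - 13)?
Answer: 21609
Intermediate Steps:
g(S) = 1 (g(S) = (-13 + S)/(-13 + S) = 1)
((2 - 3*(-4 + 0)*12) + g(7))**2 = ((2 - 3*(-4 + 0)*12) + 1)**2 = ((2 - 3*(-4)*12) + 1)**2 = ((2 + 12*12) + 1)**2 = ((2 + 144) + 1)**2 = (146 + 1)**2 = 147**2 = 21609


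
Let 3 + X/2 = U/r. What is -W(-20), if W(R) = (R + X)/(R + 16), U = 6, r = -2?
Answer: -8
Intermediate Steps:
X = -12 (X = -6 + 2*(6/(-2)) = -6 + 2*(6*(-½)) = -6 + 2*(-3) = -6 - 6 = -12)
W(R) = (-12 + R)/(16 + R) (W(R) = (R - 12)/(R + 16) = (-12 + R)/(16 + R))
-W(-20) = -(-12 - 20)/(16 - 20) = -(-32)/(-4) = -(-1)*(-32)/4 = -1*8 = -8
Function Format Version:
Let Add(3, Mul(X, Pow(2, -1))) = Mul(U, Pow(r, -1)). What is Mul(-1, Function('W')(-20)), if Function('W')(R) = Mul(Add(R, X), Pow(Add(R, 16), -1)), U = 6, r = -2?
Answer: -8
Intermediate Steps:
X = -12 (X = Add(-6, Mul(2, Mul(6, Pow(-2, -1)))) = Add(-6, Mul(2, Mul(6, Rational(-1, 2)))) = Add(-6, Mul(2, -3)) = Add(-6, -6) = -12)
Function('W')(R) = Mul(Pow(Add(16, R), -1), Add(-12, R)) (Function('W')(R) = Mul(Add(R, -12), Pow(Add(R, 16), -1)) = Mul(Add(-12, R), Pow(Add(16, R), -1)) = Mul(Pow(Add(16, R), -1), Add(-12, R)))
Mul(-1, Function('W')(-20)) = Mul(-1, Mul(Pow(Add(16, -20), -1), Add(-12, -20))) = Mul(-1, Mul(Pow(-4, -1), -32)) = Mul(-1, Mul(Rational(-1, 4), -32)) = Mul(-1, 8) = -8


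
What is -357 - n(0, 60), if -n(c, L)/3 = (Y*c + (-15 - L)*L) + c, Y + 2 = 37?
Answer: -13857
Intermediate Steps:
Y = 35 (Y = -2 + 37 = 35)
n(c, L) = -108*c - 3*L*(-15 - L) (n(c, L) = -3*((35*c + (-15 - L)*L) + c) = -3*((35*c + L*(-15 - L)) + c) = -3*(36*c + L*(-15 - L)) = -108*c - 3*L*(-15 - L))
-357 - n(0, 60) = -357 - (-108*0 + 3*60² + 45*60) = -357 - (0 + 3*3600 + 2700) = -357 - (0 + 10800 + 2700) = -357 - 1*13500 = -357 - 13500 = -13857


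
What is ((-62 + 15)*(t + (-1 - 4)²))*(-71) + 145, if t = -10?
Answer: 50200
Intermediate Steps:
((-62 + 15)*(t + (-1 - 4)²))*(-71) + 145 = ((-62 + 15)*(-10 + (-1 - 4)²))*(-71) + 145 = -47*(-10 + (-5)²)*(-71) + 145 = -47*(-10 + 25)*(-71) + 145 = -47*15*(-71) + 145 = -705*(-71) + 145 = 50055 + 145 = 50200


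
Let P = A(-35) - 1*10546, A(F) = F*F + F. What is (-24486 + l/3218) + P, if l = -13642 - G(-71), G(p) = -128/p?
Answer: -3866560593/114239 ≈ -33846.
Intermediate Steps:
A(F) = F + F² (A(F) = F² + F = F + F²)
P = -9356 (P = -35*(1 - 35) - 1*10546 = -35*(-34) - 10546 = 1190 - 10546 = -9356)
l = -968710/71 (l = -13642 - (-128)/(-71) = -13642 - (-128)*(-1)/71 = -13642 - 1*128/71 = -13642 - 128/71 = -968710/71 ≈ -13644.)
(-24486 + l/3218) + P = (-24486 - 968710/71/3218) - 9356 = (-24486 - 968710/71*1/3218) - 9356 = (-24486 - 484355/114239) - 9356 = -2797740509/114239 - 9356 = -3866560593/114239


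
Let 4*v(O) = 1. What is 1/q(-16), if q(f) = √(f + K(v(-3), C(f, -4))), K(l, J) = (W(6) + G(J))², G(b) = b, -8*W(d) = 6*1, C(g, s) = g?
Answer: 4*√4233/4233 ≈ 0.061480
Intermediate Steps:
W(d) = -¾ (W(d) = -3/4 = -⅛*6 = -¾)
v(O) = ¼ (v(O) = (¼)*1 = ¼)
K(l, J) = (-¾ + J)²
q(f) = √(f + (-3 + 4*f)²/16)
1/q(-16) = 1/(√((-3 + 4*(-16))² + 16*(-16))/4) = 1/(√((-3 - 64)² - 256)/4) = 1/(√((-67)² - 256)/4) = 1/(√(4489 - 256)/4) = 1/(√4233/4) = 4*√4233/4233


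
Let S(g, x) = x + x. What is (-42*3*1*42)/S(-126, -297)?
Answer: 98/11 ≈ 8.9091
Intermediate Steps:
S(g, x) = 2*x
(-42*3*1*42)/S(-126, -297) = (-42*3*1*42)/((2*(-297))) = -126*42/(-594) = -42*126*(-1/594) = -5292*(-1/594) = 98/11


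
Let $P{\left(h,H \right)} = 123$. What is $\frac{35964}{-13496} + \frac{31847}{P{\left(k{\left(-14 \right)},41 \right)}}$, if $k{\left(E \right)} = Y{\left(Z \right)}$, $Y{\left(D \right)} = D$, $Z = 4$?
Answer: $\frac{106345885}{415002} \approx 256.25$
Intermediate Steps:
$k{\left(E \right)} = 4$
$\frac{35964}{-13496} + \frac{31847}{P{\left(k{\left(-14 \right)},41 \right)}} = \frac{35964}{-13496} + \frac{31847}{123} = 35964 \left(- \frac{1}{13496}\right) + 31847 \cdot \frac{1}{123} = - \frac{8991}{3374} + \frac{31847}{123} = \frac{106345885}{415002}$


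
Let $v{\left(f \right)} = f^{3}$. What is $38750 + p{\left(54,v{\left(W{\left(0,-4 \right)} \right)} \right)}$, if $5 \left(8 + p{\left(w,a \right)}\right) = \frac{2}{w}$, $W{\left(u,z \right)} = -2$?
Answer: $\frac{5230171}{135} \approx 38742.0$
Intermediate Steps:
$p{\left(w,a \right)} = -8 + \frac{2}{5 w}$ ($p{\left(w,a \right)} = -8 + \frac{2 \frac{1}{w}}{5} = -8 + \frac{2}{5 w}$)
$38750 + p{\left(54,v{\left(W{\left(0,-4 \right)} \right)} \right)} = 38750 - \left(8 - \frac{2}{5 \cdot 54}\right) = 38750 + \left(-8 + \frac{2}{5} \cdot \frac{1}{54}\right) = 38750 + \left(-8 + \frac{1}{135}\right) = 38750 - \frac{1079}{135} = \frac{5230171}{135}$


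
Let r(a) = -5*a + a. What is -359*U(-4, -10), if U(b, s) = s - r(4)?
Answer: -2154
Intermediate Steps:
r(a) = -4*a
U(b, s) = 16 + s (U(b, s) = s - (-4)*4 = s - 1*(-16) = s + 16 = 16 + s)
-359*U(-4, -10) = -359*(16 - 10) = -359*6 = -2154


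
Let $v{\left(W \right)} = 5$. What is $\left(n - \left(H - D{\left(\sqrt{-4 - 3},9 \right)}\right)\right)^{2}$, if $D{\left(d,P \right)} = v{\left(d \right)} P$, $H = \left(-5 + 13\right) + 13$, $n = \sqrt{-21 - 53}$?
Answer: $\left(24 + i \sqrt{74}\right)^{2} \approx 502.0 + 412.91 i$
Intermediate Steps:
$n = i \sqrt{74}$ ($n = \sqrt{-74} = i \sqrt{74} \approx 8.6023 i$)
$H = 21$ ($H = 8 + 13 = 21$)
$D{\left(d,P \right)} = 5 P$
$\left(n - \left(H - D{\left(\sqrt{-4 - 3},9 \right)}\right)\right)^{2} = \left(i \sqrt{74} + \left(5 \cdot 9 - 21\right)\right)^{2} = \left(i \sqrt{74} + \left(45 - 21\right)\right)^{2} = \left(i \sqrt{74} + 24\right)^{2} = \left(24 + i \sqrt{74}\right)^{2}$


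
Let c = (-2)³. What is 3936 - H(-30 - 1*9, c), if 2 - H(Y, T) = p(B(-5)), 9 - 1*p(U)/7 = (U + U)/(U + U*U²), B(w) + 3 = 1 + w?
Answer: 99918/25 ≈ 3996.7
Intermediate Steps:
c = -8
B(w) = -2 + w (B(w) = -3 + (1 + w) = -2 + w)
p(U) = 63 - 14*U/(U + U³) (p(U) = 63 - 7*(U + U)/(U + U*U²) = 63 - 7*2*U/(U + U³) = 63 - 14*U/(U + U³))
H(Y, T) = -1518/25 (H(Y, T) = 2 - 7*(7 + 9*(-2 - 5)²)/(1 + (-2 - 5)²) = 2 - 7*(7 + 9*(-7)²)/(1 + (-7)²) = 2 - 7*(7 + 9*49)/(1 + 49) = 2 - 7*(7 + 441)/50 = 2 - 7*448/50 = 2 - 1*1568/25 = 2 - 1568/25 = -1518/25)
3936 - H(-30 - 1*9, c) = 3936 - 1*(-1518/25) = 3936 + 1518/25 = 99918/25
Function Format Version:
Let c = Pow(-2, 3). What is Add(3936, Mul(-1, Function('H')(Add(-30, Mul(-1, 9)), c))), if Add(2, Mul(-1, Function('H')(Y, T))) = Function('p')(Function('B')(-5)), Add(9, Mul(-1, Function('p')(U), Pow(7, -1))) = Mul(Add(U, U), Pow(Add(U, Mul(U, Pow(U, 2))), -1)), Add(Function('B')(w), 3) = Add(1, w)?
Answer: Rational(99918, 25) ≈ 3996.7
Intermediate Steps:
c = -8
Function('B')(w) = Add(-2, w) (Function('B')(w) = Add(-3, Add(1, w)) = Add(-2, w))
Function('p')(U) = Add(63, Mul(-14, U, Pow(Add(U, Pow(U, 3)), -1))) (Function('p')(U) = Add(63, Mul(-7, Mul(Add(U, U), Pow(Add(U, Mul(U, Pow(U, 2))), -1)))) = Add(63, Mul(-7, Mul(Mul(2, U), Pow(Add(U, Pow(U, 3)), -1)))) = Add(63, Mul(-7, Mul(2, U, Pow(Add(U, Pow(U, 3)), -1)))) = Add(63, Mul(-14, U, Pow(Add(U, Pow(U, 3)), -1))))
Function('H')(Y, T) = Rational(-1518, 25) (Function('H')(Y, T) = Add(2, Mul(-1, Mul(7, Pow(Add(1, Pow(Add(-2, -5), 2)), -1), Add(7, Mul(9, Pow(Add(-2, -5), 2)))))) = Add(2, Mul(-1, Mul(7, Pow(Add(1, Pow(-7, 2)), -1), Add(7, Mul(9, Pow(-7, 2)))))) = Add(2, Mul(-1, Mul(7, Pow(Add(1, 49), -1), Add(7, Mul(9, 49))))) = Add(2, Mul(-1, Mul(7, Pow(50, -1), Add(7, 441)))) = Add(2, Mul(-1, Mul(7, Rational(1, 50), 448))) = Add(2, Mul(-1, Rational(1568, 25))) = Add(2, Rational(-1568, 25)) = Rational(-1518, 25))
Add(3936, Mul(-1, Function('H')(Add(-30, Mul(-1, 9)), c))) = Add(3936, Mul(-1, Rational(-1518, 25))) = Add(3936, Rational(1518, 25)) = Rational(99918, 25)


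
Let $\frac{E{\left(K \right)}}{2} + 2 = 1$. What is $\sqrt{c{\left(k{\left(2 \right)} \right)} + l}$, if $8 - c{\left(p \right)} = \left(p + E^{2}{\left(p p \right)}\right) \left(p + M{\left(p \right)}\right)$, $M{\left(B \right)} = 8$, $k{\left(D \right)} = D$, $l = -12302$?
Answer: $i \sqrt{12354} \approx 111.15 i$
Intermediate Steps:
$E{\left(K \right)} = -2$ ($E{\left(K \right)} = -4 + 2 \cdot 1 = -4 + 2 = -2$)
$c{\left(p \right)} = 8 - \left(4 + p\right) \left(8 + p\right)$ ($c{\left(p \right)} = 8 - \left(p + \left(-2\right)^{2}\right) \left(p + 8\right) = 8 - \left(p + 4\right) \left(8 + p\right) = 8 - \left(4 + p\right) \left(8 + p\right)$)
$\sqrt{c{\left(k{\left(2 \right)} \right)} + l} = \sqrt{\left(-24 - 2^{2} - 24\right) - 12302} = \sqrt{\left(-24 - 4 - 24\right) - 12302} = \sqrt{-52 - 12302} = \sqrt{-12354} = i \sqrt{12354}$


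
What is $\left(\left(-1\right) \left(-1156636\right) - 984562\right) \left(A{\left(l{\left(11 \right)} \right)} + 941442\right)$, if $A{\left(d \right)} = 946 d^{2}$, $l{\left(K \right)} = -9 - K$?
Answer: $227110492308$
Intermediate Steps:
$\left(\left(-1\right) \left(-1156636\right) - 984562\right) \left(A{\left(l{\left(11 \right)} \right)} + 941442\right) = \left(\left(-1\right) \left(-1156636\right) - 984562\right) \left(946 \left(-9 - 11\right)^{2} + 941442\right) = \left(1156636 - 984562\right) \left(946 \left(-9 - 11\right)^{2} + 941442\right) = 172074 \left(946 \left(-20\right)^{2} + 941442\right) = 172074 \left(946 \cdot 400 + 941442\right) = 172074 \left(378400 + 941442\right) = 172074 \cdot 1319842 = 227110492308$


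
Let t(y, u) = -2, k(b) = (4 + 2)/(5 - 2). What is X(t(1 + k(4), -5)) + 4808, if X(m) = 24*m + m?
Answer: 4758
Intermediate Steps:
k(b) = 2 (k(b) = 6/3 = 6*(⅓) = 2)
X(m) = 25*m
X(t(1 + k(4), -5)) + 4808 = 25*(-2) + 4808 = -50 + 4808 = 4758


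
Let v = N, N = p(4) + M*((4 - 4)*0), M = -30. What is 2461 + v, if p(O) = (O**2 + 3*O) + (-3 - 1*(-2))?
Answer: 2488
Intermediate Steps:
p(O) = -1 + O**2 + 3*O (p(O) = (O**2 + 3*O) + (-3 + 2) = (O**2 + 3*O) - 1 = -1 + O**2 + 3*O)
N = 27 (N = (-1 + 4**2 + 3*4) - 30*(4 - 4)*0 = (-1 + 16 + 12) - 0*0 = 27 - 30*0 = 27 + 0 = 27)
v = 27
2461 + v = 2461 + 27 = 2488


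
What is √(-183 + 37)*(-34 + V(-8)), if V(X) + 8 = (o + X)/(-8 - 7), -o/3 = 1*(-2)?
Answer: -628*I*√146/15 ≈ -505.88*I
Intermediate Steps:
o = 6 (o = -3*(-2) = 6)
V(X) = -42/5 - X/15 (V(X) = -8 + (6 + X)/(-8 - 7) = -8 + (6 + X)/(-15) = -8 + (6 + X)*(-1/15) = -8 + (-⅖ - X/15) = -42/5 - X/15)
√(-183 + 37)*(-34 + V(-8)) = √(-183 + 37)*(-34 + (-42/5 - 1/15*(-8))) = √(-146)*(-34 + (-42/5 + 8/15)) = (I*√146)*(-34 - 118/15) = (I*√146)*(-628/15) = -628*I*√146/15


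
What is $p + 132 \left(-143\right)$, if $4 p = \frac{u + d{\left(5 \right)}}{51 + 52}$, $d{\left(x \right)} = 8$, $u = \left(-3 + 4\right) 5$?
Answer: $- \frac{7776899}{412} \approx -18876.0$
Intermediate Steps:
$u = 5$ ($u = 1 \cdot 5 = 5$)
$p = \frac{13}{412}$ ($p = \frac{\left(5 + 8\right) \frac{1}{51 + 52}}{4} = \frac{13 \cdot \frac{1}{103}}{4} = \frac{1}{4} \cdot \frac{13}{103} = \frac{13}{412} \approx 0.031553$)
$p + 132 \left(-143\right) = \frac{13}{412} + 132 \left(-143\right) = \frac{13}{412} - 18876 = - \frac{7776899}{412}$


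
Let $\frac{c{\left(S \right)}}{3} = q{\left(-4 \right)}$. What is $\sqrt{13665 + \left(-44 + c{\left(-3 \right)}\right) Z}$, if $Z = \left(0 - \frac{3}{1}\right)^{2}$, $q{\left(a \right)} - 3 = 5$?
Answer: $\sqrt{13485} \approx 116.12$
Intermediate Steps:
$q{\left(a \right)} = 8$ ($q{\left(a \right)} = 3 + 5 = 8$)
$c{\left(S \right)} = 24$ ($c{\left(S \right)} = 3 \cdot 8 = 24$)
$Z = 9$ ($Z = \left(0 - 3\right)^{2} = \left(-3\right)^{2} = 9$)
$\sqrt{13665 + \left(-44 + c{\left(-3 \right)}\right) Z} = \sqrt{13665 + \left(-44 + 24\right) 9} = \sqrt{13665 - 180} = \sqrt{13485}$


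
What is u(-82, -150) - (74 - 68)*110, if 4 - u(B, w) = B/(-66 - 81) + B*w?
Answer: -1904614/147 ≈ -12957.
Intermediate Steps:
u(B, w) = 4 + B/147 - B*w (u(B, w) = 4 - (B/(-66 - 81) + B*w) = 4 - (B/(-147) + B*w) = 4 - (-B/147 + B*w) = 4 + (B/147 - B*w) = 4 + B/147 - B*w)
u(-82, -150) - (74 - 68)*110 = (4 + (1/147)*(-82) - 1*(-82)*(-150)) - (74 - 68)*110 = (4 - 82/147 - 12300) - 6*110 = -1807594/147 - 1*660 = -1807594/147 - 660 = -1904614/147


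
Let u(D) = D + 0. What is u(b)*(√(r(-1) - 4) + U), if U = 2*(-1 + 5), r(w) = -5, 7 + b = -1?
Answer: -64 - 24*I ≈ -64.0 - 24.0*I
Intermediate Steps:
b = -8 (b = -7 - 1 = -8)
u(D) = D
U = 8 (U = 2*4 = 8)
u(b)*(√(r(-1) - 4) + U) = -8*(√(-5 - 4) + 8) = -8*(√(-9) + 8) = -8*(3*I + 8) = -8*(8 + 3*I) = -64 - 24*I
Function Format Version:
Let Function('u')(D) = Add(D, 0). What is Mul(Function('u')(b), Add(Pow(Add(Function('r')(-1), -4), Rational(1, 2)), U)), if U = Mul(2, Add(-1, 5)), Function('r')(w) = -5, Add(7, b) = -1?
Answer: Add(-64, Mul(-24, I)) ≈ Add(-64.000, Mul(-24.000, I))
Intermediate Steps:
b = -8 (b = Add(-7, -1) = -8)
Function('u')(D) = D
U = 8 (U = Mul(2, 4) = 8)
Mul(Function('u')(b), Add(Pow(Add(Function('r')(-1), -4), Rational(1, 2)), U)) = Mul(-8, Add(Pow(Add(-5, -4), Rational(1, 2)), 8)) = Mul(-8, Add(Pow(-9, Rational(1, 2)), 8)) = Mul(-8, Add(Mul(3, I), 8)) = Mul(-8, Add(8, Mul(3, I))) = Add(-64, Mul(-24, I))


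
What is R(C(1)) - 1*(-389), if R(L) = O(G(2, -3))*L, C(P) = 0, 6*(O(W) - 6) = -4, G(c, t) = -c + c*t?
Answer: 389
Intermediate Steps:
O(W) = 16/3 (O(W) = 6 + (⅙)*(-4) = 6 - ⅔ = 16/3)
R(L) = 16*L/3
R(C(1)) - 1*(-389) = (16/3)*0 - 1*(-389) = 0 + 389 = 389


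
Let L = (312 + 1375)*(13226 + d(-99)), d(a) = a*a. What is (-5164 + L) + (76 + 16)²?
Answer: 38849849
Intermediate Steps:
d(a) = a²
L = 38846549 (L = (312 + 1375)*(13226 + (-99)²) = 1687*(13226 + 9801) = 1687*23027 = 38846549)
(-5164 + L) + (76 + 16)² = (-5164 + 38846549) + (76 + 16)² = 38841385 + 92² = 38841385 + 8464 = 38849849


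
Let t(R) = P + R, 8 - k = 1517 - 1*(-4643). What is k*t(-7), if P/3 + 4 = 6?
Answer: 6152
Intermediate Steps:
P = 6 (P = -12 + 3*6 = -12 + 18 = 6)
k = -6152 (k = 8 - (1517 - 1*(-4643)) = 8 - (1517 + 4643) = 8 - 1*6160 = 8 - 6160 = -6152)
t(R) = 6 + R
k*t(-7) = -6152*(6 - 7) = -6152*(-1) = 6152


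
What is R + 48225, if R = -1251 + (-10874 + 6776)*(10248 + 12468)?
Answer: -93043194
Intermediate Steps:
R = -93091419 (R = -1251 - 4098*22716 = -1251 - 93090168 = -93091419)
R + 48225 = -93091419 + 48225 = -93043194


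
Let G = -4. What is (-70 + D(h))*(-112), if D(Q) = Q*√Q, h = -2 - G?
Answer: 7840 - 224*√2 ≈ 7523.2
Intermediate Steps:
h = 2 (h = -2 - 1*(-4) = -2 + 4 = 2)
D(Q) = Q^(3/2)
(-70 + D(h))*(-112) = (-70 + 2^(3/2))*(-112) = (-70 + 2*√2)*(-112) = 7840 - 224*√2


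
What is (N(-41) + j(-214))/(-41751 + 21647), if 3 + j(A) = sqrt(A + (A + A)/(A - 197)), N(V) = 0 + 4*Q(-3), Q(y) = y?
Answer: 15/20104 - I*sqrt(35973186)/8262744 ≈ 0.00074612 - 0.00072588*I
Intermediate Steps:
N(V) = -12 (N(V) = 0 + 4*(-3) = 0 - 12 = -12)
j(A) = -3 + sqrt(A + 2*A/(-197 + A)) (j(A) = -3 + sqrt(A + (A + A)/(A - 197)) = -3 + sqrt(A + (2*A)/(-197 + A)) = -3 + sqrt(A + 2*A/(-197 + A)))
(N(-41) + j(-214))/(-41751 + 21647) = (-12 + (-3 + sqrt(-214*(-195 - 214)/(-197 - 214))))/(-41751 + 21647) = (-12 + (-3 + sqrt(-214*(-409)/(-411))))/(-20104) = (-12 + (-3 + sqrt(-214*(-1/411)*(-409))))*(-1/20104) = (-12 + (-3 + sqrt(-87526/411)))*(-1/20104) = (-12 + (-3 + I*sqrt(35973186)/411))*(-1/20104) = (-15 + I*sqrt(35973186)/411)*(-1/20104) = 15/20104 - I*sqrt(35973186)/8262744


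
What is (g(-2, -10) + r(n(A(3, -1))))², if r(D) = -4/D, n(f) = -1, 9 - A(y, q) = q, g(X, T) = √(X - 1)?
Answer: (4 + I*√3)² ≈ 13.0 + 13.856*I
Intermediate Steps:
g(X, T) = √(-1 + X)
A(y, q) = 9 - q
(g(-2, -10) + r(n(A(3, -1))))² = (√(-1 - 2) - 4/(-1))² = (√(-3) - 4*(-1))² = (I*√3 + 4)² = (4 + I*√3)²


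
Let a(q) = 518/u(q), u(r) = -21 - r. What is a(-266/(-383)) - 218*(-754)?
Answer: 195081222/1187 ≈ 1.6435e+5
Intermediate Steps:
a(q) = 518/(-21 - q)
a(-266/(-383)) - 218*(-754) = -518/(21 - 266/(-383)) - 218*(-754) = -518/(21 - 266*(-1/383)) + 164372 = -518/(21 + 266/383) + 164372 = -518/8309/383 + 164372 = -518*383/8309 + 164372 = -28342/1187 + 164372 = 195081222/1187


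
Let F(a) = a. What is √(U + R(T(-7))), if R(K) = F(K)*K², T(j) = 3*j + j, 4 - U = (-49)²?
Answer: I*√24349 ≈ 156.04*I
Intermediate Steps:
U = -2397 (U = 4 - 1*(-49)² = 4 - 1*2401 = 4 - 2401 = -2397)
T(j) = 4*j
R(K) = K³ (R(K) = K*K² = K³)
√(U + R(T(-7))) = √(-2397 + (4*(-7))³) = √(-2397 + (-28)³) = √(-2397 - 21952) = √(-24349) = I*√24349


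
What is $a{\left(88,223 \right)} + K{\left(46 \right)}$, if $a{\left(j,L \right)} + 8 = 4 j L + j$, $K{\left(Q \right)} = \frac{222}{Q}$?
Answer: $\frac{1807359}{23} \approx 78581.0$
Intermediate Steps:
$a{\left(j,L \right)} = -8 + j + 4 L j$ ($a{\left(j,L \right)} = -8 + \left(4 j L + j\right) = -8 + \left(4 L j + j\right) = -8 + \left(j + 4 L j\right) = -8 + j + 4 L j$)
$a{\left(88,223 \right)} + K{\left(46 \right)} = \left(-8 + 88 + 4 \cdot 223 \cdot 88\right) + \frac{222}{46} = \left(-8 + 88 + 78496\right) + 222 \cdot \frac{1}{46} = 78576 + \frac{111}{23} = \frac{1807359}{23}$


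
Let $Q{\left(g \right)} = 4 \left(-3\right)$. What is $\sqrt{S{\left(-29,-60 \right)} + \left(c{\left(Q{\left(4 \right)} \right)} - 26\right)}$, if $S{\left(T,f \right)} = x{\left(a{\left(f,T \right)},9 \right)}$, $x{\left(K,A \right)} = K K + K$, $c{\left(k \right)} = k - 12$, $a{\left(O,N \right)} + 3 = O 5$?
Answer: $8 \sqrt{1429} \approx 302.42$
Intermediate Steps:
$Q{\left(g \right)} = -12$
$a{\left(O,N \right)} = -3 + 5 O$ ($a{\left(O,N \right)} = -3 + O 5 = -3 + 5 O$)
$c{\left(k \right)} = -12 + k$
$x{\left(K,A \right)} = K + K^{2}$ ($x{\left(K,A \right)} = K^{2} + K = K + K^{2}$)
$S{\left(T,f \right)} = \left(-3 + 5 f\right) \left(-2 + 5 f\right)$ ($S{\left(T,f \right)} = \left(-3 + 5 f\right) \left(1 + \left(-3 + 5 f\right)\right) = \left(-3 + 5 f\right) \left(-2 + 5 f\right)$)
$\sqrt{S{\left(-29,-60 \right)} + \left(c{\left(Q{\left(4 \right)} \right)} - 26\right)} = \sqrt{\left(-3 + 5 \left(-60\right)\right) \left(-2 + 5 \left(-60\right)\right) - 50} = \sqrt{\left(-3 - 300\right) \left(-2 - 300\right) - 50} = \sqrt{\left(-303\right) \left(-302\right) - 50} = \sqrt{91506 - 50} = \sqrt{91456} = 8 \sqrt{1429}$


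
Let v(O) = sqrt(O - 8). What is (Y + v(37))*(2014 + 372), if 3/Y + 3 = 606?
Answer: 2386/201 + 2386*sqrt(29) ≈ 12861.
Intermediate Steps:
Y = 1/201 (Y = 3/(-3 + 606) = 3/603 = 3*(1/603) = 1/201 ≈ 0.0049751)
v(O) = sqrt(-8 + O)
(Y + v(37))*(2014 + 372) = (1/201 + sqrt(-8 + 37))*(2014 + 372) = (1/201 + sqrt(29))*2386 = 2386/201 + 2386*sqrt(29)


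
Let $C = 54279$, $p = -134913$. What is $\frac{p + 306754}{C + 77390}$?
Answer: $\frac{171841}{131669} \approx 1.3051$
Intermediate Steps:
$\frac{p + 306754}{C + 77390} = \frac{-134913 + 306754}{54279 + 77390} = \frac{171841}{131669}$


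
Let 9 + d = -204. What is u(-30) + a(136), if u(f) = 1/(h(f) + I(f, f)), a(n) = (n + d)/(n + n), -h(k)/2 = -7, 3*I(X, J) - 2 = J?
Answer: -131/1904 ≈ -0.068802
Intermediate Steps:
d = -213 (d = -9 - 204 = -213)
I(X, J) = ⅔ + J/3
h(k) = 14 (h(k) = -2*(-7) = 14)
a(n) = (-213 + n)/(2*n) (a(n) = (n - 213)/(n + n) = (-213 + n)/((2*n)) = (-213 + n)*(1/(2*n)) = (-213 + n)/(2*n))
u(f) = 1/(44/3 + f/3) (u(f) = 1/(14 + (⅔ + f/3)) = 1/(44/3 + f/3))
u(-30) + a(136) = 3/(44 - 30) + (½)*(-213 + 136)/136 = 3/14 + (½)*(1/136)*(-77) = 3*(1/14) - 77/272 = 3/14 - 77/272 = -131/1904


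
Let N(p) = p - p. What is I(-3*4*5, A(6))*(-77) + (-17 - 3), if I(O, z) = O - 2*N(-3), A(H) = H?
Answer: 4600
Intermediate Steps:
N(p) = 0
I(O, z) = O (I(O, z) = O - 2*0 = O + 0 = O)
I(-3*4*5, A(6))*(-77) + (-17 - 3) = (-3*4*5)*(-77) + (-17 - 3) = -12*5*(-77) - 20 = -60*(-77) - 20 = 4620 - 20 = 4600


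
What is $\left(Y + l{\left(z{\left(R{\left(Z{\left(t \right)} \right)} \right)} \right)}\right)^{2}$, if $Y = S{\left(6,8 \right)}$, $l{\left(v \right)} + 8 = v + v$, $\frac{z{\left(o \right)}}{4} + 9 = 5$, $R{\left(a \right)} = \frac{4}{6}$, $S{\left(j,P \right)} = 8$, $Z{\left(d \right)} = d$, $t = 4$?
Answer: $1024$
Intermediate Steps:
$R{\left(a \right)} = \frac{2}{3}$ ($R{\left(a \right)} = 4 \cdot \frac{1}{6} = \frac{2}{3}$)
$z{\left(o \right)} = -16$ ($z{\left(o \right)} = -36 + 4 \cdot 5 = -36 + 20 = -16$)
$l{\left(v \right)} = -8 + 2 v$ ($l{\left(v \right)} = -8 + \left(v + v\right) = -8 + 2 v$)
$Y = 8$
$\left(Y + l{\left(z{\left(R{\left(Z{\left(t \right)} \right)} \right)} \right)}\right)^{2} = \left(8 + \left(-8 + 2 \left(-16\right)\right)\right)^{2} = \left(8 - 40\right)^{2} = \left(-32\right)^{2} = 1024$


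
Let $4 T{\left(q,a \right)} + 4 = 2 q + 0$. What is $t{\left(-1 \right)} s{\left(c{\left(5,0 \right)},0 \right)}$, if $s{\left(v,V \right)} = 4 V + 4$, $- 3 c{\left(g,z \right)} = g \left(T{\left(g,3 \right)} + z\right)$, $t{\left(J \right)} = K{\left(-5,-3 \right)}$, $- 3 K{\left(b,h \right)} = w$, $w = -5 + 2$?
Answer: $4$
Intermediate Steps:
$w = -3$
$T{\left(q,a \right)} = -1 + \frac{q}{2}$ ($T{\left(q,a \right)} = -1 + \frac{2 q + 0}{4} = -1 + \frac{2 q}{4} = -1 + \frac{q}{2}$)
$K{\left(b,h \right)} = 1$ ($K{\left(b,h \right)} = \left(- \frac{1}{3}\right) \left(-3\right) = 1$)
$t{\left(J \right)} = 1$
$c{\left(g,z \right)} = - \frac{g \left(-1 + z + \frac{g}{2}\right)}{3}$ ($c{\left(g,z \right)} = - \frac{g \left(\left(-1 + \frac{g}{2}\right) + z\right)}{3} = - \frac{g \left(-1 + z + \frac{g}{2}\right)}{3}$)
$s{\left(v,V \right)} = 4 + 4 V$
$t{\left(-1 \right)} s{\left(c{\left(5,0 \right)},0 \right)} = 1 \left(4 + 4 \cdot 0\right) = 1 \left(4 + 0\right) = 1 \cdot 4 = 4$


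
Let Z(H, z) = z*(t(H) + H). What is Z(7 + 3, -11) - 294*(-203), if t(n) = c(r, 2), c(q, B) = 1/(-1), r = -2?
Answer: 59583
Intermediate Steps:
c(q, B) = -1 (c(q, B) = 1*(-1) = -1)
t(n) = -1
Z(H, z) = z*(-1 + H)
Z(7 + 3, -11) - 294*(-203) = -11*(-1 + (7 + 3)) - 294*(-203) = -11*(-1 + 10) + 59682 = -11*9 + 59682 = -99 + 59682 = 59583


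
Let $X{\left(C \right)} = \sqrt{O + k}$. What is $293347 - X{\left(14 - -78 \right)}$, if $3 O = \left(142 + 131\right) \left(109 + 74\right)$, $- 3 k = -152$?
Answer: $293347 - \frac{\sqrt{150333}}{3} \approx 2.9322 \cdot 10^{5}$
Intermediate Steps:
$k = \frac{152}{3}$ ($k = \left(- \frac{1}{3}\right) \left(-152\right) = \frac{152}{3} \approx 50.667$)
$O = 16653$ ($O = \frac{\left(142 + 131\right) \left(109 + 74\right)}{3} = \frac{273 \cdot 183}{3} = \frac{1}{3} \cdot 49959 = 16653$)
$X{\left(C \right)} = \frac{\sqrt{150333}}{3}$ ($X{\left(C \right)} = \sqrt{16653 + \frac{152}{3}} = \sqrt{\frac{50111}{3}} = \frac{\sqrt{150333}}{3}$)
$293347 - X{\left(14 - -78 \right)} = 293347 - \frac{\sqrt{150333}}{3}$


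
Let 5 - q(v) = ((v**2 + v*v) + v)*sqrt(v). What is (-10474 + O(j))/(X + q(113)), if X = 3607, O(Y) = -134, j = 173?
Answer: 38316096/74337992969 + 272105808*sqrt(113)/74337992969 ≈ 0.039426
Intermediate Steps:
q(v) = 5 - sqrt(v)*(v + 2*v**2) (q(v) = 5 - ((v**2 + v*v) + v)*sqrt(v) = 5 - ((v**2 + v**2) + v)*sqrt(v) = 5 - (2*v**2 + v)*sqrt(v) = 5 - (v + 2*v**2)*sqrt(v) = 5 - sqrt(v)*(v + 2*v**2))
(-10474 + O(j))/(X + q(113)) = (-10474 - 134)/(3607 + (5 - 113**(3/2) - 25538*sqrt(113))) = -10608/(3607 + (5 - 113*sqrt(113) - 25538*sqrt(113))) = -10608/(3607 + (5 - 25651*sqrt(113))) = -10608/(3612 - 25651*sqrt(113))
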